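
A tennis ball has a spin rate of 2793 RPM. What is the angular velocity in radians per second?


Convert RPM to rad/s: multiply by 2*pi and divide by 60
omega = 2793 * 2 * pi / 60
= 292.482 rad/s

292.482 rad/s


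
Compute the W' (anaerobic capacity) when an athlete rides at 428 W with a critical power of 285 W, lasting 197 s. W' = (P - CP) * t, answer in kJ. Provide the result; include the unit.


Above-CP power = 143 W
Duration = 197 s
W' = 143 * 197 = 28171 J
Convert: 28171 / 1000 = 28.171 kJ

28.171 kJ


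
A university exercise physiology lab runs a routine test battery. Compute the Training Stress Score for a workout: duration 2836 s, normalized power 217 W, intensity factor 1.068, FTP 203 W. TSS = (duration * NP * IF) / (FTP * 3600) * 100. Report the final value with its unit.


Product = 2836 * 217 * 1.068 = 657260.016
Base = 203 * 3600 = 730800
TSS = 657260.016 / 730800 * 100 = 89.94

89.94 TSS


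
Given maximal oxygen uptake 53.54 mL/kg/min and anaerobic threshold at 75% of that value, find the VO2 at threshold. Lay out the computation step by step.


Percentage as decimal = 0.75
VO2 at AT = 53.54 * 0.75 = 40.16 mL/kg/min

40.16 mL/kg/min


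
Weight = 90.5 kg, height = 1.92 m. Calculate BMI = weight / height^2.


height^2 = 1.92^2 = 3.6864
BMI = 90.5 / 3.6864 = 24.55 kg/m^2

24.55 kg/m^2


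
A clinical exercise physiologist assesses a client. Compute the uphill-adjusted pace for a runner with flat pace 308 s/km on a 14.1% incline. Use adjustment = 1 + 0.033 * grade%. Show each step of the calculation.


Adjustment factor = 1 + 0.033 * 14.1 = 1.4653
Grade-adjusted pace = 308 * 1.4653 = 451.31 s/km

451.31 s/km


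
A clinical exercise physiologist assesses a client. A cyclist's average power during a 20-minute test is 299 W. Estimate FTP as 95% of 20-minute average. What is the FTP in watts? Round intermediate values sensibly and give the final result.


FTP = 20-min power * 0.95
= 299 * 0.95
= 284.05 W

284.05 W


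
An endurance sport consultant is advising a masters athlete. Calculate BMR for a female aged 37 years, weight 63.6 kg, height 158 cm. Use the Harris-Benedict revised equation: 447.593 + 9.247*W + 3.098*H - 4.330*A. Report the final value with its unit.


Substituting values:
W term = 9.247 * 63.6 = 588.1092
H term = 3.098 * 158 = 489.484
A term = 4.330 * 37 = 160.21
BMR = 1364.98 kcal/day

1364.98 kcal/day


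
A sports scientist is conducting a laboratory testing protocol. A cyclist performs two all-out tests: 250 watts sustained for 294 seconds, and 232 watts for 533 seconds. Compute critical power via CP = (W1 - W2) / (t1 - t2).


W1 = P1 * t1 = 250 * 294 = 73500 J
W2 = P2 * t2 = 232 * 533 = 123656 J
CP = (73500 - 123656) / (294 - 533)
= 209.86 W

209.86 W


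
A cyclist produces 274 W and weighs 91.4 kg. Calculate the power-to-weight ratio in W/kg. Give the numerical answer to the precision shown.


P/W = power / mass
= 274 / 91.4
= 2.998 W/kg

2.998 W/kg


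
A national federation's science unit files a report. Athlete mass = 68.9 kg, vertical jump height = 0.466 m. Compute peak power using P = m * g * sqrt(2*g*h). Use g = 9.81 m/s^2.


sqrt(2 * 9.81 * 0.466) = sqrt(9.14292) = 3.023726 m/s
P = 68.9 * 9.81 * 3.023726
= 2043.76 W

2043.76 W


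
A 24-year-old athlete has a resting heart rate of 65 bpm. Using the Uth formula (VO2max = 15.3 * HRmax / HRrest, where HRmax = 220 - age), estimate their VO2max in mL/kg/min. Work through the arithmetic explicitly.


HRmax = 220 - 24 = 196 bpm
Ratio = HRmax / HRrest = 196 / 65 = 3.0154
VO2max = 15.3 * 3.0154 = 46.14 mL/kg/min

46.14 mL/kg/min


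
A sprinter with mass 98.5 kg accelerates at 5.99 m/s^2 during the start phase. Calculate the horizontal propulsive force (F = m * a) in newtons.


F = m * a
= 98.5 * 5.99
= 590.02 N

590.02 N


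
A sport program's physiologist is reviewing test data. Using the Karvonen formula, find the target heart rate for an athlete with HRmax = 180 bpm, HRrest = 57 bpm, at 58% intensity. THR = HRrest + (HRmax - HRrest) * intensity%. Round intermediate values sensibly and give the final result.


HRR = 180 - 57 = 123
THR = 57 + 123 * 0.58
= 57 + 71.34
= 128.34 bpm

128.34 bpm


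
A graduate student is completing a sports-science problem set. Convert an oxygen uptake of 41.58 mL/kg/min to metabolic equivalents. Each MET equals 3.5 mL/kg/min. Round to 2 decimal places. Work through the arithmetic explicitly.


One MET = 3.5 mL/kg/min
Number of METs = 41.58 / 3.5
= 11.88 METs

11.88 METs


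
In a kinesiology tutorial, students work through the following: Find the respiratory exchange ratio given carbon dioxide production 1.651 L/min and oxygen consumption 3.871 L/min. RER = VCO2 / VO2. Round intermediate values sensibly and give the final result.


VCO2 = 1.651 L/min
VO2 = 3.871 L/min
RER = 1.651 / 3.871 = 0.4265

0.4265


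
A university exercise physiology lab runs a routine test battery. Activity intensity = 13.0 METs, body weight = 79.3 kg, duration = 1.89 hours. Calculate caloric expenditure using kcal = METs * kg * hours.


kcal = 13.0 * 79.3 * 1.89
= 1030.9 * 1.89
= 1948.4 kcal

1948.4 kcal


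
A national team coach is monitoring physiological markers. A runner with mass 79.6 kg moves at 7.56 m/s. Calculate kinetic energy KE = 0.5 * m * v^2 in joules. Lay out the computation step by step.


v^2 = 7.56^2 = 57.1536
KE = 0.5 * 79.6 * 57.1536
= 2274.71 J

2274.71 J


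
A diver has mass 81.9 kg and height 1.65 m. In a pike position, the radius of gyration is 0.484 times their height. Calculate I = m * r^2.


r = 0.484 * 1.65 = 0.7986 m
I = m * r^2 = 81.9 * 0.637762 = 52.233 kg*m^2

52.233 kg*m^2


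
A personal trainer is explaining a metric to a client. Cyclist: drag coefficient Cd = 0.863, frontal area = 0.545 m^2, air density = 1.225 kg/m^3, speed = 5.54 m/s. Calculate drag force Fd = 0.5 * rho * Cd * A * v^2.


v^2 = 5.54^2 = 30.6916
Fd = 0.5 * 1.225 * 0.863 * 0.545 * 30.6916
= 8.842 N

8.842 N


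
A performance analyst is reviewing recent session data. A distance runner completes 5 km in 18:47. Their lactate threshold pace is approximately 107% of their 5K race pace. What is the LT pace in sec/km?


Convert to seconds: 18 min 47 s = 1127 s
Pace per km = 1127 / 5 = 225.4 s/km
LT pace = 225.4 * 1.07 = 241.18 s/km

241.18 s/km


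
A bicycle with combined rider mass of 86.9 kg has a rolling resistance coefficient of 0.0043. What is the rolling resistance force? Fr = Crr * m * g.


Fr = 0.0043 * 86.9 * 9.81
= 0.37367 * 9.81
= 3.666 N

3.666 N


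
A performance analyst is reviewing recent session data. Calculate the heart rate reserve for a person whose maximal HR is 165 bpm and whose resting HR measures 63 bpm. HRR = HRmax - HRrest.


HRmax = 165 bpm
HRrest = 63 bpm
HRR = 165 - 63 = 102 bpm

102 bpm


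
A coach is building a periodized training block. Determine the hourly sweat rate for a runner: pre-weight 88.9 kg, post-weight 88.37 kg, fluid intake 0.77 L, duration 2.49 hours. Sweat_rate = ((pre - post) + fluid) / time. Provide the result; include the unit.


Mass lost = 88.9 - 88.37 = 0.53 kg
Add fluid consumed: 0.53 + 0.77 = 1.3 L total sweat
Sweat rate = 1.3 / 2.49 = 0.522 L/h

0.522 L/h


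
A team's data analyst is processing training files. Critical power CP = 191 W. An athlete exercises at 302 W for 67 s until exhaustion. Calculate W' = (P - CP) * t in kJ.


P - CP = 302 - 191 = 111 W
W' = 111 * 67 = 7437 J
= 7437 / 1000 = 7.437 kJ

7.437 kJ


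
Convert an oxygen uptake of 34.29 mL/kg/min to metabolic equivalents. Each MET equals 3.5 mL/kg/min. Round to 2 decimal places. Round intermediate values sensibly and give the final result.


One MET = 3.5 mL/kg/min
Number of METs = 34.29 / 3.5
= 9.8 METs

9.8 METs


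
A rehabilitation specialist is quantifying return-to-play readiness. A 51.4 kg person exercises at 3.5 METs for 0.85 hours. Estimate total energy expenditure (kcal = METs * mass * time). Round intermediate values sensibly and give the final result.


Energy = METs * mass(kg) * time(h)
= 3.5 * 51.4 * 0.85
= 152.92 kcal

152.92 kcal


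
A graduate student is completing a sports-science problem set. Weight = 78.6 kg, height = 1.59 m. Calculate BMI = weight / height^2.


height^2 = 1.59^2 = 2.5281
BMI = 78.6 / 2.5281 = 31.09 kg/m^2

31.09 kg/m^2


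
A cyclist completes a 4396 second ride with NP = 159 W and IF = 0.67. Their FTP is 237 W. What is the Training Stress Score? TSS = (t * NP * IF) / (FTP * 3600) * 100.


t * NP * IF = 4396 * 159 * 0.67 = 468305.88
FTP * 3600 = 853200
TSS = (468305.88 / 853200) * 100 = 54.89

54.89 TSS


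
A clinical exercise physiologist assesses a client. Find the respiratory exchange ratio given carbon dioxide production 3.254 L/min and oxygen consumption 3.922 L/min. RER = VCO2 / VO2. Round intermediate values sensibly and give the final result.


VCO2 = 3.254 L/min
VO2 = 3.922 L/min
RER = 3.254 / 3.922 = 0.8297

0.8297


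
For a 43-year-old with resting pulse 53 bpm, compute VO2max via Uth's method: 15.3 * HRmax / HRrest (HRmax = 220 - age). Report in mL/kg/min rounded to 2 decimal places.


Step 1: HRmax = 220 - 43 = 177 bpm
Step 2: Ratio = 177 / 53 = 3.3396
Step 3: VO2max = 15.3 * 3.3396 = 51.1 mL/kg/min

51.1 mL/kg/min


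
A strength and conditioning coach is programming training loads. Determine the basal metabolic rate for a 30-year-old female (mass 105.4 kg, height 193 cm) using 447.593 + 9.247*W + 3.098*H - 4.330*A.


BMR = 447.593 + 9.247*105.4 + 3.098*193 - 4.330*30
= 1890.24 kcal/day

1890.24 kcal/day


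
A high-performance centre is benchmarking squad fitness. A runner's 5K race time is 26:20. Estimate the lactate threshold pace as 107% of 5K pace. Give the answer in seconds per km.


Total race time = 26*60 + 20 = 1580 seconds
5K pace = 1580 / 5 = 316.0 sec/km
LT pace = 316.0 * 1.07 = 338.12 sec/km

338.12 s/km


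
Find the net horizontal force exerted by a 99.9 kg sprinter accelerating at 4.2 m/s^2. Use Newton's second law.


Newton's second law: F = m * a
F = 99.9 * 4.2 = 419.58 N

419.58 N


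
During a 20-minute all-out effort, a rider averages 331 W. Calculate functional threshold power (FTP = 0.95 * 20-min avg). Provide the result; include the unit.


FTP = 0.95 * 331
= 314.45 W

314.45 W


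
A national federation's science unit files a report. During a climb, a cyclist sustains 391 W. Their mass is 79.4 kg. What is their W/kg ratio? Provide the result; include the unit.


Power-to-weight = 391 W / 79.4 kg
= 4.924 W/kg

4.924 W/kg


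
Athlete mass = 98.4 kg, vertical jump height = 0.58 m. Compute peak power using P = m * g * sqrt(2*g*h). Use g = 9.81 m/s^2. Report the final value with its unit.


sqrt(2 * 9.81 * 0.58) = sqrt(11.3796) = 3.373366 m/s
P = 98.4 * 9.81 * 3.373366
= 3256.32 W

3256.32 W


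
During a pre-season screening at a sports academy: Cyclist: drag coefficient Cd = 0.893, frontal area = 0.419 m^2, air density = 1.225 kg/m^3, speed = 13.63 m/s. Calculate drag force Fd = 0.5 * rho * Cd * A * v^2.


v^2 = 13.63^2 = 185.7769
Fd = 0.5 * 1.225 * 0.893 * 0.419 * 185.7769
= 42.576 N

42.576 N


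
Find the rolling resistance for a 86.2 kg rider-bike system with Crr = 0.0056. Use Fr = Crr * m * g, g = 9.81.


m * g = 86.2 * 9.81 = 845.622 N
Fr = 0.0056 * 845.622 = 4.735 N

4.735 N


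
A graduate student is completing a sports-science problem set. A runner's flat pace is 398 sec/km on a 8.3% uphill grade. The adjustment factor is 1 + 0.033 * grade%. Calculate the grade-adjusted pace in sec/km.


Factor = 1 + 0.033 * 8.3 = 1.2739
Adjusted pace = 398 * 1.2739
= 507.01 sec/km

507.01 s/km


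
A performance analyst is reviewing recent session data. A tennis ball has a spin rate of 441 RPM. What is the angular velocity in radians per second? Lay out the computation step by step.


Convert RPM to rad/s: multiply by 2*pi and divide by 60
omega = 441 * 2 * pi / 60
= 46.181 rad/s

46.181 rad/s


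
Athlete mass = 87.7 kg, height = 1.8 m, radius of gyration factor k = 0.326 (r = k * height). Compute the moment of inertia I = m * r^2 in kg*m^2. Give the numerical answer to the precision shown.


r = k * height = 0.326 * 1.8 = 0.5868 m
r^2 = 0.5868^2 = 0.344334
I = 87.7 * 0.344334 = 30.198 kg*m^2

30.198 kg*m^2


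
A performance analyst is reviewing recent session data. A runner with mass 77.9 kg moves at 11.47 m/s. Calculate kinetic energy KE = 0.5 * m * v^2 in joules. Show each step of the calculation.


v^2 = 11.47^2 = 131.5609
KE = 0.5 * 77.9 * 131.5609
= 5124.3 J

5124.3 J


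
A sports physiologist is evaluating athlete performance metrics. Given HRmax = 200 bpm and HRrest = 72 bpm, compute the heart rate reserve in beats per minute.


Heart rate reserve = maximum HR minus resting HR
HRR = 200 - 72 = 128 bpm

128 bpm


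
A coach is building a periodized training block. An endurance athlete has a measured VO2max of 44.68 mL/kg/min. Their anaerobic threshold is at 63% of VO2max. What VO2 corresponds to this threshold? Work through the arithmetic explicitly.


Anaerobic threshold VO2 = VO2max * 63%
= 44.68 * 0.63
= 28.15 mL/kg/min

28.15 mL/kg/min


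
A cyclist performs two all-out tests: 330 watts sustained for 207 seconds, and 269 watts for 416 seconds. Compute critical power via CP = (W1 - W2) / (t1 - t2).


W1 = P1 * t1 = 330 * 207 = 68310 J
W2 = P2 * t2 = 269 * 416 = 111904 J
CP = (68310 - 111904) / (207 - 416)
= 208.58 W

208.58 W


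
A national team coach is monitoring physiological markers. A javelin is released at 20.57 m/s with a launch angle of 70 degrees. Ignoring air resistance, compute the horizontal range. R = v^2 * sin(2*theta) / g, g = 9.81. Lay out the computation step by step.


Launch speed squared = 423.1249
sin(2 * 70 deg) = 0.642788
Range = 423.1249 * 0.642788 / 9.81
= 27.725 m

27.725 m


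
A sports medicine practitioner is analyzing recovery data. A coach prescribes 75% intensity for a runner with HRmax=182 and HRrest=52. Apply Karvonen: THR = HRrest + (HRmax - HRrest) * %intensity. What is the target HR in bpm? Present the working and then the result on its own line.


Heart rate reserve = 182 - 52 = 130
Intensity fraction = 75 / 100 = 0.75
THR = 52 + 130 * 0.75 = 149.5 bpm

149.5 bpm


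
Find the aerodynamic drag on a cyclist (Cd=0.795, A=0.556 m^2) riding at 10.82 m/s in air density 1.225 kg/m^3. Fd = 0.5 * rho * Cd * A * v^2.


Fd = 0.5 * 1.225 * 0.795 * 0.556 * 10.82^2
= 0.5 * 1.225 * 0.795 * 0.556 * 117.0724
= 31.696 N

31.696 N


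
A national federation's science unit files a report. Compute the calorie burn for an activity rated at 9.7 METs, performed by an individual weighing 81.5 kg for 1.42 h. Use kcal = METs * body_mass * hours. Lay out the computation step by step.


Product of METs and mass = 9.7 * 81.5 = 790.55
Total kcal = 790.55 * 1.42 = 1122.58 kcal

1122.58 kcal


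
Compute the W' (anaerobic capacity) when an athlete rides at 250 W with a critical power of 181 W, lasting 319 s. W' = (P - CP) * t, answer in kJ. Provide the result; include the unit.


Above-CP power = 69 W
Duration = 319 s
W' = 69 * 319 = 22011 J
Convert: 22011 / 1000 = 22.011 kJ

22.011 kJ


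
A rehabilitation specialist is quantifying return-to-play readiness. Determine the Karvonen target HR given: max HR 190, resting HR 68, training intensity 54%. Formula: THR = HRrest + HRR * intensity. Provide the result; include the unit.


HRR = HRmax - HRrest = 190 - 68 = 122
THR = 68 + 122 * 0.54
= 133.88 bpm

133.88 bpm


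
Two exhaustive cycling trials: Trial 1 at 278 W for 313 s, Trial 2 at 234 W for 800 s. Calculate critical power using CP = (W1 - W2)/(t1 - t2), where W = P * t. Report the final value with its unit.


W1 = 278 * 313 = 87014 J
W2 = 234 * 800 = 187200 J
CP = (87014 - 187200) / (313 - 800)
= -100186 / -487
= 205.72 W

205.72 W


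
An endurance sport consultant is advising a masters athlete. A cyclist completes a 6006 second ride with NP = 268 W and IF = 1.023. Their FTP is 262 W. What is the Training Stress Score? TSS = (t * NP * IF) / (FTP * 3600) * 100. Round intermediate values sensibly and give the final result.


t * NP * IF = 6006 * 268 * 1.023 = 1646628.984
FTP * 3600 = 943200
TSS = (1646628.984 / 943200) * 100 = 174.58

174.58 TSS


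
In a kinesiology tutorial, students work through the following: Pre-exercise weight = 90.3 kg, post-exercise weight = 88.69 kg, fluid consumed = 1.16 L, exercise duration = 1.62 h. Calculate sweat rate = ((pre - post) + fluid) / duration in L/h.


Weight loss = 90.3 - 88.69 = 1.61 kg (approx L)
Total sweat = 1.61 + 1.16 = 2.77 L
Sweat rate = 2.77 / 1.62 = 1.71 L/h

1.71 L/h


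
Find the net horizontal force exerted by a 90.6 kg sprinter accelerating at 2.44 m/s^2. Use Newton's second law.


Newton's second law: F = m * a
F = 90.6 * 2.44 = 221.06 N

221.06 N


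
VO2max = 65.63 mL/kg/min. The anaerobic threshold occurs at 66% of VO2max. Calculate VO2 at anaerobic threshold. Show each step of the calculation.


AT fraction = 66 / 100 = 0.66
AT VO2 = 65.63 * 0.66
= 43.32 mL/kg/min

43.32 mL/kg/min


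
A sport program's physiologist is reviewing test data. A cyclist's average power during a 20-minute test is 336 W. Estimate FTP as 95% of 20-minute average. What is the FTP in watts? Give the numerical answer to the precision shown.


FTP = 20-min power * 0.95
= 336 * 0.95
= 319.2 W

319.2 W


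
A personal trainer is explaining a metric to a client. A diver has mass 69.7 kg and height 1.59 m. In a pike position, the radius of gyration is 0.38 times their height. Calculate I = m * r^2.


r = 0.38 * 1.59 = 0.6042 m
I = m * r^2 = 69.7 * 0.365058 = 25.445 kg*m^2

25.445 kg*m^2


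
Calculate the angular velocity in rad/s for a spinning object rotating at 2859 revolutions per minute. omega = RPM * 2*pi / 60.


omega = RPM * 2*pi / 60
= 2859 * 6.28318531 / 60
= 299.394 rad/s

299.394 rad/s


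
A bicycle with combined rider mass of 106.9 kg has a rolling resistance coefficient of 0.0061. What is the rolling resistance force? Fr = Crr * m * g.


Fr = 0.0061 * 106.9 * 9.81
= 0.65209 * 9.81
= 6.397 N

6.397 N


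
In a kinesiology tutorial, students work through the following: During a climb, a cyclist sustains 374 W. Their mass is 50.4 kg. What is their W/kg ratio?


Power-to-weight = 374 W / 50.4 kg
= 7.421 W/kg

7.421 W/kg


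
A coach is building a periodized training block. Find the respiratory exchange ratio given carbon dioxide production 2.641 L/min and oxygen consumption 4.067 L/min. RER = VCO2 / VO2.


VCO2 = 2.641 L/min
VO2 = 4.067 L/min
RER = 2.641 / 4.067 = 0.6494

0.6494


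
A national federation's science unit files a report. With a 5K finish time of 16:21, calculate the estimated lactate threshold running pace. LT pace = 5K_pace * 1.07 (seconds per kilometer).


Race duration = 981 s for 5 km
Average pace = 981 / 5 = 196.2 s/km
LT pace = 196.2 * 1.07
= 209.93 s/km

209.93 s/km


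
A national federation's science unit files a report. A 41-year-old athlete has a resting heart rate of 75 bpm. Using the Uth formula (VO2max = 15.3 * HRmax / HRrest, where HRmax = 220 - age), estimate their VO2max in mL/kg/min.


HRmax = 220 - 41 = 179 bpm
Ratio = HRmax / HRrest = 179 / 75 = 2.3867
VO2max = 15.3 * 2.3867 = 36.52 mL/kg/min

36.52 mL/kg/min


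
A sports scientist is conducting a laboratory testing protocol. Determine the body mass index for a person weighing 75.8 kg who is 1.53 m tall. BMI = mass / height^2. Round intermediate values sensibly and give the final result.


BMI = mass / height^2
= 75.8 / 1.53^2
= 75.8 / 2.3409
= 32.38 kg/m^2

32.38 kg/m^2


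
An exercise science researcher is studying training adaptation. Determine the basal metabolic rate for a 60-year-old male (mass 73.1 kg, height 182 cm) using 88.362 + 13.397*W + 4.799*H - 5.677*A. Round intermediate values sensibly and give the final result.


BMR = 88.362 + 13.397*73.1 + 4.799*182 - 5.677*60
= 1600.48 kcal/day

1600.48 kcal/day


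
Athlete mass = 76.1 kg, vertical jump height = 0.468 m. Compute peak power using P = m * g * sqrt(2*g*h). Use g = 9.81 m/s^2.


sqrt(2 * 9.81 * 0.468) = sqrt(9.18216) = 3.030208 m/s
P = 76.1 * 9.81 * 3.030208
= 2262.17 W

2262.17 W


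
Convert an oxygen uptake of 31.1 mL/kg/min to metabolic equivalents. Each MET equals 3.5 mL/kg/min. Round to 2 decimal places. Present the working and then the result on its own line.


One MET = 3.5 mL/kg/min
Number of METs = 31.1 / 3.5
= 8.89 METs

8.89 METs


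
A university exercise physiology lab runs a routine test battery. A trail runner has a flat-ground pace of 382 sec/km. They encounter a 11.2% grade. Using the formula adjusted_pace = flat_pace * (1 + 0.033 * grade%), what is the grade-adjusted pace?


Grade factor = 1 + 0.033 * 11.2 = 1.3696
Adjusted = 382 * 1.3696 = 523.19 sec/km

523.19 s/km


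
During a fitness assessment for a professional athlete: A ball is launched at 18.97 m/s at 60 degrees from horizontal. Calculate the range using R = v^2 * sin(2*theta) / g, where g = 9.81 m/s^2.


sin(2 * 60) = sin(120) = 0.866025
v^2 = 18.97^2 = 359.8609
R = 359.8609 * 0.866025 / 9.81
= 31.768 m

31.768 m


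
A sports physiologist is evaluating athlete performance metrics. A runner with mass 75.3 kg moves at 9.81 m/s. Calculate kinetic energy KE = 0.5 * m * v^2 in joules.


v^2 = 9.81^2 = 96.2361
KE = 0.5 * 75.3 * 96.2361
= 3623.29 J

3623.29 J


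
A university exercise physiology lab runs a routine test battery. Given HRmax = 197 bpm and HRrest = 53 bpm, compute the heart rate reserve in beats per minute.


Heart rate reserve = maximum HR minus resting HR
HRR = 197 - 53 = 144 bpm

144 bpm


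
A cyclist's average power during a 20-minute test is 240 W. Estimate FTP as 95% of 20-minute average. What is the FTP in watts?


FTP = 20-min power * 0.95
= 240 * 0.95
= 228.0 W

228.0 W


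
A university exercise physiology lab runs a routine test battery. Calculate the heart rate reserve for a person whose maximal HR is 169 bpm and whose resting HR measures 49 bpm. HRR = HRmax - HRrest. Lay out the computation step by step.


HRmax = 169 bpm
HRrest = 49 bpm
HRR = 169 - 49 = 120 bpm

120 bpm


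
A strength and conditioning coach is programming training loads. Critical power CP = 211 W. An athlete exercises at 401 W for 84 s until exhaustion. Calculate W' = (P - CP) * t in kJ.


P - CP = 401 - 211 = 190 W
W' = 190 * 84 = 15960 J
= 15960 / 1000 = 15.96 kJ

15.96 kJ


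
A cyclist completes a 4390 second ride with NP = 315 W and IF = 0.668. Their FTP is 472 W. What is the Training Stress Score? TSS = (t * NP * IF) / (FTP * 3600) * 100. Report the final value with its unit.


t * NP * IF = 4390 * 315 * 0.668 = 923743.8
FTP * 3600 = 1699200
TSS = (923743.8 / 1699200) * 100 = 54.36

54.36 TSS


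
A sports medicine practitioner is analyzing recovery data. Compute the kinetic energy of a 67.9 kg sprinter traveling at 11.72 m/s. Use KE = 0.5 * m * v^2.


Velocity squared = 137.3584
KE = 0.5 * 67.9 * 137.3584 = 4663.32 J

4663.32 J


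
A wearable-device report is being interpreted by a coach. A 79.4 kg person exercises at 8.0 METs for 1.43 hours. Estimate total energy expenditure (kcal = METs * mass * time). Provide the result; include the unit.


Energy = METs * mass(kg) * time(h)
= 8.0 * 79.4 * 1.43
= 908.34 kcal

908.34 kcal


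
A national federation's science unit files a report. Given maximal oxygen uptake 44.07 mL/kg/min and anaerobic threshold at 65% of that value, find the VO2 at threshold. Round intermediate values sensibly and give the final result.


Percentage as decimal = 0.65
VO2 at AT = 44.07 * 0.65 = 28.65 mL/kg/min

28.65 mL/kg/min


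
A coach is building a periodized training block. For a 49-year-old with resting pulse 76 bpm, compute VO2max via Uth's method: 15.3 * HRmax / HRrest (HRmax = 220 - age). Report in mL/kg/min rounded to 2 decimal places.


Step 1: HRmax = 220 - 49 = 171 bpm
Step 2: Ratio = 171 / 76 = 2.25
Step 3: VO2max = 15.3 * 2.25 = 34.43 mL/kg/min

34.43 mL/kg/min


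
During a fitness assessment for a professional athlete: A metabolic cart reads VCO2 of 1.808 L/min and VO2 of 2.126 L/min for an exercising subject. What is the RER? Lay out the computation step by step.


RER = VCO2 / VO2 = 1.808 / 2.126 = 0.8504

0.8504


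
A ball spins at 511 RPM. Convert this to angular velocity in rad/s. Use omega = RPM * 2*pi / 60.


omega = 511 * 2 * pi / 60
= 511 * 6.28318531 / 60
= 3210.708 / 60
= 53.512 rad/s

53.512 rad/s


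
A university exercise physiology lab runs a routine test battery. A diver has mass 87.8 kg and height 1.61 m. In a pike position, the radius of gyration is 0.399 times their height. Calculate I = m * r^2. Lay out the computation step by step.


r = 0.399 * 1.61 = 0.64239 m
I = m * r^2 = 87.8 * 0.412665 = 36.232 kg*m^2

36.232 kg*m^2


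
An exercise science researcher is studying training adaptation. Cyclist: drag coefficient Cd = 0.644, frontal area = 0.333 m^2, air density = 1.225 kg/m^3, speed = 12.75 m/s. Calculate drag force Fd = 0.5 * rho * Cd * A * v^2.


v^2 = 12.75^2 = 162.5625
Fd = 0.5 * 1.225 * 0.644 * 0.333 * 162.5625
= 21.353 N

21.353 N


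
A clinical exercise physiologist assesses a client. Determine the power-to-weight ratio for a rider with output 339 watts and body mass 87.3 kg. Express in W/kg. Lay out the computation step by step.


P/W = 339 / 87.3 = 3.883 W/kg

3.883 W/kg


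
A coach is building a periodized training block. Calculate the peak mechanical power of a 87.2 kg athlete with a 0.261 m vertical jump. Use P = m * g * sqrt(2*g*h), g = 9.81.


First, sqrt(2gh) = sqrt(2 * 9.81 * 0.261)
= sqrt(5.12082) = 2.262923 m/s
Power = 87.2 * 9.81 * 2.262923 = 1935.78 W

1935.78 W


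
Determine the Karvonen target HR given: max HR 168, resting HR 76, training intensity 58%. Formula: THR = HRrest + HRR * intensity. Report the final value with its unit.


HRR = HRmax - HRrest = 168 - 76 = 92
THR = 76 + 92 * 0.58
= 129.36 bpm

129.36 bpm


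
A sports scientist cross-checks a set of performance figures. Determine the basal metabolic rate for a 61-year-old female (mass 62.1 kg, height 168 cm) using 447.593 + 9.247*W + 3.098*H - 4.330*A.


BMR = 447.593 + 9.247*62.1 + 3.098*168 - 4.330*61
= 1278.17 kcal/day

1278.17 kcal/day


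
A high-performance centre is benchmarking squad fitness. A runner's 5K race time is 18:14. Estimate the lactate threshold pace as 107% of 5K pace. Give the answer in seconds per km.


Total race time = 18*60 + 14 = 1094 seconds
5K pace = 1094 / 5 = 218.8 sec/km
LT pace = 218.8 * 1.07 = 234.12 sec/km

234.12 s/km


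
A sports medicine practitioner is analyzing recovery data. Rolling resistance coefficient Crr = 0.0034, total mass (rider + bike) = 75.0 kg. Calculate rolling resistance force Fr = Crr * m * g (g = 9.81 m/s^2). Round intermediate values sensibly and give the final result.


Fr = Crr * m * g
= 0.0034 * 75.0 * 9.81
= 2.502 N

2.502 N


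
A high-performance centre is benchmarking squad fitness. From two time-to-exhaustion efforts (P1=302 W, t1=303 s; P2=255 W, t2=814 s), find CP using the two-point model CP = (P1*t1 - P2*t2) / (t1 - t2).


Work in trial 1 = 91506 J
Work in trial 2 = 207570 J
Delta work = -116064 J
Delta time = -511 s
CP = -116064 / -511 = 227.13 W

227.13 W


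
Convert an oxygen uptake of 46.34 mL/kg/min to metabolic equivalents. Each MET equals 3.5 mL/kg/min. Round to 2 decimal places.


One MET = 3.5 mL/kg/min
Number of METs = 46.34 / 3.5
= 13.24 METs

13.24 METs


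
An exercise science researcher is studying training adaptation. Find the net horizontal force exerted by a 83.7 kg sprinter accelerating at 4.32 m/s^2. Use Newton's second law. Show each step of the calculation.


Newton's second law: F = m * a
F = 83.7 * 4.32 = 361.58 N

361.58 N


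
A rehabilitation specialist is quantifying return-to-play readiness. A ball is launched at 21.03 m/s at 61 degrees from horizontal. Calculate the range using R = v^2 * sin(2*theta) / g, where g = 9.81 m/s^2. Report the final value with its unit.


sin(2 * 61) = sin(122) = 0.848048
v^2 = 21.03^2 = 442.2609
R = 442.2609 * 0.848048 / 9.81
= 38.232 m

38.232 m


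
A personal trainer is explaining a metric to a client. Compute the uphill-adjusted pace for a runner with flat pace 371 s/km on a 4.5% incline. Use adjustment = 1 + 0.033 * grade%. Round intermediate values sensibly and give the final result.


Adjustment factor = 1 + 0.033 * 4.5 = 1.1485
Grade-adjusted pace = 371 * 1.1485 = 426.09 s/km

426.09 s/km


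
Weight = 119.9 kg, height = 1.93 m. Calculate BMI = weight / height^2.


height^2 = 1.93^2 = 3.7249
BMI = 119.9 / 3.7249 = 32.19 kg/m^2

32.19 kg/m^2


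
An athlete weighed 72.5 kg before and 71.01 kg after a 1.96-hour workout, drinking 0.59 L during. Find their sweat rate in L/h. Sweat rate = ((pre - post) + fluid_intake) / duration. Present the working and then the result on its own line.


Body mass change = 1.49 kg
Total sweat loss = 1.49 + 0.59 = 2.08 L
Rate = 2.08 / 1.96 = 1.061 L/h

1.061 L/h


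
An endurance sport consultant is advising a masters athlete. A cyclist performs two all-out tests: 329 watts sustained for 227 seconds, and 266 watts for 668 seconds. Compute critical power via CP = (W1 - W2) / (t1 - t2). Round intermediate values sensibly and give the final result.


W1 = P1 * t1 = 329 * 227 = 74683 J
W2 = P2 * t2 = 266 * 668 = 177688 J
CP = (74683 - 177688) / (227 - 668)
= 233.57 W

233.57 W


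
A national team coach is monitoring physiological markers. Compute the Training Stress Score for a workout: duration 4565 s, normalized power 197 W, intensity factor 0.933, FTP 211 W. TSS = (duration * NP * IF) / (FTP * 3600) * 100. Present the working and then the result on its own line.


Product = 4565 * 197 * 0.933 = 839051.565
Base = 211 * 3600 = 759600
TSS = 839051.565 / 759600 * 100 = 110.46

110.46 TSS


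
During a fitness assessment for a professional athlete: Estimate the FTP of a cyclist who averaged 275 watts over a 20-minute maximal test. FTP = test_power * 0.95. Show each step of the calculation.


FTP = 275 * 0.95 = 261.25 W

261.25 W


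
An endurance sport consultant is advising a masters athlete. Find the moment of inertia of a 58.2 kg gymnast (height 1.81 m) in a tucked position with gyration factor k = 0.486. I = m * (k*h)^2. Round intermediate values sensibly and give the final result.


Radius of gyration = 0.486 * 1.81 = 0.87966 m
I = 58.2 * 0.87966^2
= 58.2 * 0.773802
= 45.035 kg*m^2

45.035 kg*m^2


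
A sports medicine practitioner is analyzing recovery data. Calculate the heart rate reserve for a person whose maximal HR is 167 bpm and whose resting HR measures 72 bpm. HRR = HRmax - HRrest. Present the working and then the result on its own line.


HRmax = 167 bpm
HRrest = 72 bpm
HRR = 167 - 72 = 95 bpm

95 bpm


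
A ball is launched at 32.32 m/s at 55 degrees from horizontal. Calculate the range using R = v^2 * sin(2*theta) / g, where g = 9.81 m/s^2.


sin(2 * 55) = sin(110) = 0.939693
v^2 = 32.32^2 = 1044.5824
R = 1044.5824 * 0.939693 / 9.81
= 100.06 m

100.06 m


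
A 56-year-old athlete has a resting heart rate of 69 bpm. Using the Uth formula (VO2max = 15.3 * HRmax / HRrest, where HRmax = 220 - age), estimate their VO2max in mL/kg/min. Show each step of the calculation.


HRmax = 220 - 56 = 164 bpm
Ratio = HRmax / HRrest = 164 / 69 = 2.3768
VO2max = 15.3 * 2.3768 = 36.37 mL/kg/min

36.37 mL/kg/min


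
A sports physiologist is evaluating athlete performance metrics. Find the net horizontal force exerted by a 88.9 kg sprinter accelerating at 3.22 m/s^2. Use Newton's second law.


Newton's second law: F = m * a
F = 88.9 * 3.22 = 286.26 N

286.26 N


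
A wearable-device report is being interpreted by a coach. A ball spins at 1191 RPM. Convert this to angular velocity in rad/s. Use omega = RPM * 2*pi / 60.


omega = 1191 * 2 * pi / 60
= 1191 * 6.28318531 / 60
= 7483.274 / 60
= 124.721 rad/s

124.721 rad/s


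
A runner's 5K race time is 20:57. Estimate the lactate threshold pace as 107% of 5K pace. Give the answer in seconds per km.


Total race time = 20*60 + 57 = 1257 seconds
5K pace = 1257 / 5 = 251.4 sec/km
LT pace = 251.4 * 1.07 = 269.0 sec/km

269.0 s/km


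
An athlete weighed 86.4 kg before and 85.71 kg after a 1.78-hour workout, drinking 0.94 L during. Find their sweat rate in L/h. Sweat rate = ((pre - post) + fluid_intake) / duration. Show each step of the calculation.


Body mass change = 0.69 kg
Total sweat loss = 0.69 + 0.94 = 1.63 L
Rate = 1.63 / 1.78 = 0.916 L/h

0.916 L/h


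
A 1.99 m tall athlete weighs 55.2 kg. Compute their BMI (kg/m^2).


height^2 = 3.9601 m^2
BMI = 55.2 / 3.9601 = 13.94 kg/m^2

13.94 kg/m^2


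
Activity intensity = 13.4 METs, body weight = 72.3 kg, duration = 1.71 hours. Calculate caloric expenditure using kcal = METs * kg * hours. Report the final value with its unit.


kcal = 13.4 * 72.3 * 1.71
= 968.82 * 1.71
= 1656.68 kcal

1656.68 kcal


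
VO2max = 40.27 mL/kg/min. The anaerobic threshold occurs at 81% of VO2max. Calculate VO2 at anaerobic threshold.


AT fraction = 81 / 100 = 0.81
AT VO2 = 40.27 * 0.81
= 32.62 mL/kg/min

32.62 mL/kg/min


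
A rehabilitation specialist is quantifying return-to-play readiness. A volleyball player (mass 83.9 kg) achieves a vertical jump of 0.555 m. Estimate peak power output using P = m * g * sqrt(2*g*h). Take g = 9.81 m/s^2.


2 * g * h = 2 * 9.81 * 0.555 = 10.8891
sqrt(10.8891) = 3.299864 m/s
P = 83.9 * 9.81 * 3.299864 = 2715.98 W

2715.98 W


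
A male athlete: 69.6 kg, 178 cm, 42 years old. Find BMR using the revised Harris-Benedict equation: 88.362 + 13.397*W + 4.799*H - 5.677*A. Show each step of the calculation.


Intercept = 88.362
Weight contribution = 13.397 * 69.6 = 932.4312
Height contribution = 4.799 * 178 = 854.222
Age contribution = 5.677 * 42 = 238.434
BMR = 88.362 + 932.4312 + 854.222 - 238.434
= 1636.58 kcal/day

1636.58 kcal/day


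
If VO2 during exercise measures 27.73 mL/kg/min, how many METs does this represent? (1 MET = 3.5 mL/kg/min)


METs = VO2 / 3.5 = 27.73 / 3.5 = 7.92

7.92 METs


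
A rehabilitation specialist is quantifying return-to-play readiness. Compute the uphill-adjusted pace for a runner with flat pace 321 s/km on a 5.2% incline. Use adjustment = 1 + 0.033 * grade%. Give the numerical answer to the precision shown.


Adjustment factor = 1 + 0.033 * 5.2 = 1.1716
Grade-adjusted pace = 321 * 1.1716 = 376.08 s/km

376.08 s/km


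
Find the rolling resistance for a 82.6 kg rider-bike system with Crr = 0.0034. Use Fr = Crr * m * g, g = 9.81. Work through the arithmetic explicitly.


m * g = 82.6 * 9.81 = 810.306 N
Fr = 0.0034 * 810.306 = 2.755 N

2.755 N


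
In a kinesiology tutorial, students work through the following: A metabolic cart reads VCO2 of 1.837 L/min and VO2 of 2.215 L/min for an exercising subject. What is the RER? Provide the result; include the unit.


RER = VCO2 / VO2 = 1.837 / 2.215 = 0.8293

0.8293


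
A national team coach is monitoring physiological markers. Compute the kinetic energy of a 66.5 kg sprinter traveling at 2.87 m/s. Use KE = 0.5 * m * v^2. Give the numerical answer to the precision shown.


Velocity squared = 8.2369
KE = 0.5 * 66.5 * 8.2369 = 273.88 J

273.88 J


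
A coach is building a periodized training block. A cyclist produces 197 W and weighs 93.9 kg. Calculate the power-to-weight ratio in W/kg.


P/W = power / mass
= 197 / 93.9
= 2.098 W/kg

2.098 W/kg


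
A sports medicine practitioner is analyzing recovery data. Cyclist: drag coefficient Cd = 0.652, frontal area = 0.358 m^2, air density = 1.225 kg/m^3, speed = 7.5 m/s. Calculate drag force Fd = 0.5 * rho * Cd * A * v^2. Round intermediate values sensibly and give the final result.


v^2 = 7.5^2 = 56.25
Fd = 0.5 * 1.225 * 0.652 * 0.358 * 56.25
= 8.042 N

8.042 N


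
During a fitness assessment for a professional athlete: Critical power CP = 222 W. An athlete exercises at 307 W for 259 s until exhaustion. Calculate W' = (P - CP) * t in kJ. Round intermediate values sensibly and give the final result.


P - CP = 307 - 222 = 85 W
W' = 85 * 259 = 22015 J
= 22015 / 1000 = 22.015 kJ

22.015 kJ


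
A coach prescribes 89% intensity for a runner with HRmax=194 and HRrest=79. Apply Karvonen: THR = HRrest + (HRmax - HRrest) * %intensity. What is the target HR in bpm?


Heart rate reserve = 194 - 79 = 115
Intensity fraction = 89 / 100 = 0.89
THR = 79 + 115 * 0.89 = 181.35 bpm

181.35 bpm


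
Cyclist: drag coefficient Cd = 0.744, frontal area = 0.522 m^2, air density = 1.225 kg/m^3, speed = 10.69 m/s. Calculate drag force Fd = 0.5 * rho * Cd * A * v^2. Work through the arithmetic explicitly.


v^2 = 10.69^2 = 114.2761
Fd = 0.5 * 1.225 * 0.744 * 0.522 * 114.2761
= 27.183 N

27.183 N


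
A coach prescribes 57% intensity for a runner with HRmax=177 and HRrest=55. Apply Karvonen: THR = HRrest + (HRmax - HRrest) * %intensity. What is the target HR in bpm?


Heart rate reserve = 177 - 55 = 122
Intensity fraction = 57 / 100 = 0.57
THR = 55 + 122 * 0.57 = 124.54 bpm

124.54 bpm


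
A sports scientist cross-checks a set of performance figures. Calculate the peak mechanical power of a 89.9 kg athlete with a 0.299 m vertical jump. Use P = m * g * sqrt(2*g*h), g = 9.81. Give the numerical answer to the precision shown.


First, sqrt(2gh) = sqrt(2 * 9.81 * 0.299)
= sqrt(5.86638) = 2.422061 m/s
Power = 89.9 * 9.81 * 2.422061 = 2136.06 W

2136.06 W


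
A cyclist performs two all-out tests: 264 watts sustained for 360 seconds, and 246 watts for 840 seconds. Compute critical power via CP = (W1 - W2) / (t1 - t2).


W1 = P1 * t1 = 264 * 360 = 95040 J
W2 = P2 * t2 = 246 * 840 = 206640 J
CP = (95040 - 206640) / (360 - 840)
= 232.5 W

232.5 W


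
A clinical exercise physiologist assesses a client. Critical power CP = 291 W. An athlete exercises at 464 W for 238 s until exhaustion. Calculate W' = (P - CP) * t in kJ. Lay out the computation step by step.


P - CP = 464 - 291 = 173 W
W' = 173 * 238 = 41174 J
= 41174 / 1000 = 41.174 kJ

41.174 kJ


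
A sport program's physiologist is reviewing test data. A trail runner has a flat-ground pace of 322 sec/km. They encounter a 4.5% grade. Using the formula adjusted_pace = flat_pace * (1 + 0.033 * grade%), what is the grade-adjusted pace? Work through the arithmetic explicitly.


Grade factor = 1 + 0.033 * 4.5 = 1.1485
Adjusted = 322 * 1.1485 = 369.82 sec/km

369.82 s/km


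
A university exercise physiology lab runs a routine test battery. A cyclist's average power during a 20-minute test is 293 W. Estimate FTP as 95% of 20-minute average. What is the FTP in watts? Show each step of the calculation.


FTP = 20-min power * 0.95
= 293 * 0.95
= 278.35 W

278.35 W


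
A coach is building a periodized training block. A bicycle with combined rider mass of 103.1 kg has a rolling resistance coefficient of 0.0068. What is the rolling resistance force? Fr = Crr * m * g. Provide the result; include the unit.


Fr = 0.0068 * 103.1 * 9.81
= 0.70108 * 9.81
= 6.878 N

6.878 N


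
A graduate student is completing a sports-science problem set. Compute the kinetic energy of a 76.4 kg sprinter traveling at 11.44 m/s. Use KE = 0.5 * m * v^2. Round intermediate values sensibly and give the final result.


Velocity squared = 130.8736
KE = 0.5 * 76.4 * 130.8736 = 4999.37 J

4999.37 J


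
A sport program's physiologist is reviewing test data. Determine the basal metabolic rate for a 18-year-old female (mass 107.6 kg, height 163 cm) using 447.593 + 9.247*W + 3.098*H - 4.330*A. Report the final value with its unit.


BMR = 447.593 + 9.247*107.6 + 3.098*163 - 4.330*18
= 1869.6 kcal/day

1869.6 kcal/day
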